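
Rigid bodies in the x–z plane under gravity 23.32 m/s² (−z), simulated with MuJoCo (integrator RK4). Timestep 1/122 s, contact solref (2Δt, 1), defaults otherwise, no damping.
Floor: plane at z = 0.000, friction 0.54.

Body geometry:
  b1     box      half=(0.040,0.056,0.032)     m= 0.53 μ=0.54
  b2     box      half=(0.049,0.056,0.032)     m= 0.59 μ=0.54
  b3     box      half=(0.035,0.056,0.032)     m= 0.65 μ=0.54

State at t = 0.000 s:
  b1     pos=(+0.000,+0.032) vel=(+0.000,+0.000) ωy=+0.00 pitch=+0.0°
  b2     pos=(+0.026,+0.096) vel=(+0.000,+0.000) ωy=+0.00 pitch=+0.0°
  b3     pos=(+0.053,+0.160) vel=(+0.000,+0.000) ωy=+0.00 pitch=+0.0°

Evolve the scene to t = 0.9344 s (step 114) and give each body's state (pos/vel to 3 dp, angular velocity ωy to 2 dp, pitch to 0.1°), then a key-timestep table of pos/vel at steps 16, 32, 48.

State at t = 0.9344 s:
  b1     pos=(+0.000,+0.032) vel=(+0.000,+0.000) ωy=+0.00 pitch=+0.0°
  b2     pos=(+0.084,+0.049) vel=(+0.000,+0.000) ωy=+0.00 pitch=+90.0°
  b3     pos=(+0.168,+0.035) vel=(+0.000,+0.000) ωy=+0.00 pitch=+90.0°

Key-timestep trajectory:
   step    t(s)  b1.x    b1.z    b1.vx   b1.vz   b2.x    b2.z    b2.vx   b2.vz   b3.x    b3.z    b3.vx   b3.vz 
     16  0.1311   +0.000  +0.032  +0.000  +0.000   +0.028  +0.096  +0.025  +0.010   +0.057  +0.159  +0.074  -0.012
     32  0.2623   +0.000  +0.032  -0.003  +0.000   +0.039  +0.099  +0.200  +0.011   +0.087  +0.148  +0.497  -0.252
     48  0.3934   +0.000  +0.032  +0.000  +0.000   +0.085  +0.040  +0.031  +0.069   +0.171  +0.027  +0.005  +0.191


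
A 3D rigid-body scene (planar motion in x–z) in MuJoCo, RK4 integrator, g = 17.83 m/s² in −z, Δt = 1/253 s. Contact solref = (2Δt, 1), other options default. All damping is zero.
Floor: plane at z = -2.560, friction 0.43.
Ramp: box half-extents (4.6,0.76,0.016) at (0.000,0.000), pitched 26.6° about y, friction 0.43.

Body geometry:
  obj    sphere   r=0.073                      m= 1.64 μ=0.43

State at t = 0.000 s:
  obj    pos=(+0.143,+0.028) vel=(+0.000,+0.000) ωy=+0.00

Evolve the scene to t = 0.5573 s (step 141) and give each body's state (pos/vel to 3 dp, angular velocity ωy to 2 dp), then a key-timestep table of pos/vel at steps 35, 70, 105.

State at t = 0.5573 s:
  obj    pos=(+0.935,-0.369) vel=(+2.842,-1.423) ωy=+43.53

Key-timestep trajectory:
   step    t(s)  obj.x    obj.z    obj.vx   obj.vz 
     35  0.1383   +0.192  +0.003  +0.706  -0.353
     70  0.2767   +0.338  -0.070  +1.411  -0.707
    105  0.4150   +0.582  -0.192  +2.116  -1.060


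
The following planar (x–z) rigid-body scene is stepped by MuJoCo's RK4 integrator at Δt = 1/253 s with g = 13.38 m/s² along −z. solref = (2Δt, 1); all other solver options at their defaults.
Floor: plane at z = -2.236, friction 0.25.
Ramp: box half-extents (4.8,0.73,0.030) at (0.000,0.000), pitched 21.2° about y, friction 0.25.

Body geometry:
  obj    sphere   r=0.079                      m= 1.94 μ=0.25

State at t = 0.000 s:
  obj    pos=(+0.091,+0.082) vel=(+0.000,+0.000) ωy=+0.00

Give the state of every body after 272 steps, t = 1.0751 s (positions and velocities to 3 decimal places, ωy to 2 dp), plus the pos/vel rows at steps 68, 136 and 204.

State at t = 1.0751 s:
  obj    pos=(+1.953,-0.641) vel=(+3.464,-1.344) ωy=+47.03

Key-timestep trajectory:
   step    t(s)  obj.x    obj.z    obj.vx   obj.vz 
     68  0.2688   +0.207  +0.036  +0.866  -0.336
    136  0.5375   +0.557  -0.099  +1.732  -0.672
    204  0.8063   +1.139  -0.325  +2.598  -1.008


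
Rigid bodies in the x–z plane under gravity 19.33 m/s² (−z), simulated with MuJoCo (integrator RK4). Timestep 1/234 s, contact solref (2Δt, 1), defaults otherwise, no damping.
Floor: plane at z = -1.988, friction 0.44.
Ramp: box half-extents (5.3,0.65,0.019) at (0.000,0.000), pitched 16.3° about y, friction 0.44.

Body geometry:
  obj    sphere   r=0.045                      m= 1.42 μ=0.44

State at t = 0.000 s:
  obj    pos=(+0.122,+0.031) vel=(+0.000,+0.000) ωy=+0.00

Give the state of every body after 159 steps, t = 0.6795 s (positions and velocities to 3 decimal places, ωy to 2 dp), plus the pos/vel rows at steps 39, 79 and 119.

State at t = 0.6795 s:
  obj    pos=(+0.981,-0.220) vel=(+2.527,-0.739) ωy=+58.51

Key-timestep trajectory:
   step    t(s)  obj.x    obj.z    obj.vx   obj.vz 
     39  0.1667   +0.174  +0.016  +0.620  -0.181
     79  0.3376   +0.334  -0.031  +1.256  -0.367
    119  0.5085   +0.603  -0.110  +1.892  -0.553


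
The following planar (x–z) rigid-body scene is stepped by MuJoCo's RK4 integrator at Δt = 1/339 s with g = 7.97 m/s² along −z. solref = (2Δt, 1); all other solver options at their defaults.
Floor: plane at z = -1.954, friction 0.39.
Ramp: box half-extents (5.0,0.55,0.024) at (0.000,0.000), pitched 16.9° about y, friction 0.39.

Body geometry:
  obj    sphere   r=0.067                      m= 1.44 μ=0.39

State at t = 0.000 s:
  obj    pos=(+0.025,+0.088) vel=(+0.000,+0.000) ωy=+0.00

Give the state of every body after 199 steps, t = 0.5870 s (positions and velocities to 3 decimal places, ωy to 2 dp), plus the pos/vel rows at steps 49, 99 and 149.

State at t = 0.5870 s:
  obj    pos=(+0.298,+0.005) vel=(+0.930,-0.282) ωy=+14.50

Key-timestep trajectory:
   step    t(s)  obj.x    obj.z    obj.vx   obj.vz 
     49  0.1445   +0.041  +0.083  +0.229  -0.070
     99  0.2920   +0.092  +0.067  +0.462  -0.141
    149  0.4395   +0.178  +0.041  +0.696  -0.211


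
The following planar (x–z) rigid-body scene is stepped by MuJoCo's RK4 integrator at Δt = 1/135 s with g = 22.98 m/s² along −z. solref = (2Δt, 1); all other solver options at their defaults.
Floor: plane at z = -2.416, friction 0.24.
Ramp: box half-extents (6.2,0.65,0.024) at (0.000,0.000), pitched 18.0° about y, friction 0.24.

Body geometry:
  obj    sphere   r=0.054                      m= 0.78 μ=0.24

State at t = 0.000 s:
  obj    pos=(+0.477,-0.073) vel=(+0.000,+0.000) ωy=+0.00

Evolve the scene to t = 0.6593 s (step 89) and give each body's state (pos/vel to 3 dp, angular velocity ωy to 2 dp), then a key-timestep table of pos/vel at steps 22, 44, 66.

State at t = 0.6593 s:
  obj    pos=(+1.526,-0.414) vel=(+3.180,-1.033) ωy=+61.91

Key-timestep trajectory:
   step    t(s)  obj.x    obj.z    obj.vx   obj.vz 
     22  0.1630   +0.541  -0.094  +0.787  -0.256
     44  0.3259   +0.733  -0.156  +1.573  -0.511
     66  0.4889   +1.054  -0.260  +2.359  -0.766


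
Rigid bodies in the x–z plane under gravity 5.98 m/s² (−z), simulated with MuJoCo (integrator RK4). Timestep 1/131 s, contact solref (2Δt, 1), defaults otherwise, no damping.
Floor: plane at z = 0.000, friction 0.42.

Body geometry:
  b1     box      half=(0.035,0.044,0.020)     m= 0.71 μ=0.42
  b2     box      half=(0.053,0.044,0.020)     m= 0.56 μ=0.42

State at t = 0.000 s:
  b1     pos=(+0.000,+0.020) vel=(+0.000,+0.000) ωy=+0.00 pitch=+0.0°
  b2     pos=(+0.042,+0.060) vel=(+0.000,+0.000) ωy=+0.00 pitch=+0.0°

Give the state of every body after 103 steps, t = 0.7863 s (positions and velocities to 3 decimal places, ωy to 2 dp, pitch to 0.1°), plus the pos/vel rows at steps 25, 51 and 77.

State at t = 0.7863 s:
  b1     pos=(+0.000,+0.020) vel=(+0.000,+0.000) ωy=+0.00 pitch=+0.0°
  b2     pos=(+0.053,+0.050) vel=(+0.000,+0.000) ωy=-0.01 pitch=+41.9°

Key-timestep trajectory:
   step    t(s)  b1.x    b1.z    b1.vx   b1.vz   b2.x    b2.z    b2.vx   b2.vz 
     25  0.1908   +0.000  +0.020  +0.000  +0.000   +0.053  +0.052  +0.114  -0.142
     51  0.3893   +0.000  +0.020  -0.001  +0.005   +0.052  +0.050  +0.023  +0.007
     77  0.5878   +0.000  +0.020  +0.000  +0.000   +0.053  +0.050  +0.000  +0.000


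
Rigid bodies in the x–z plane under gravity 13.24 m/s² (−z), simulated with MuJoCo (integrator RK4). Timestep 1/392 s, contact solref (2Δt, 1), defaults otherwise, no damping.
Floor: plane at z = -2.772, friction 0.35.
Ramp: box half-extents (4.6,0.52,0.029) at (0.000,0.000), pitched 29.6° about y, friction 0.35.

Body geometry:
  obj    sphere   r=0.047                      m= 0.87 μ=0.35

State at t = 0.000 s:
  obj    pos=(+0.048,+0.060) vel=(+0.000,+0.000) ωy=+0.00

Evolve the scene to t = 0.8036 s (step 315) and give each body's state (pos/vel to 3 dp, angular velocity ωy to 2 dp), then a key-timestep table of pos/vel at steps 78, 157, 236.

State at t = 0.8036 s:
  obj    pos=(+1.359,-0.685) vel=(+3.264,-1.854) ωy=+79.86

Key-timestep trajectory:
   step    t(s)  obj.x    obj.z    obj.vx   obj.vz 
     78  0.1990   +0.128  +0.014  +0.808  -0.459
    157  0.4005   +0.374  -0.125  +1.627  -0.924
    236  0.6020   +0.784  -0.358  +2.445  -1.389


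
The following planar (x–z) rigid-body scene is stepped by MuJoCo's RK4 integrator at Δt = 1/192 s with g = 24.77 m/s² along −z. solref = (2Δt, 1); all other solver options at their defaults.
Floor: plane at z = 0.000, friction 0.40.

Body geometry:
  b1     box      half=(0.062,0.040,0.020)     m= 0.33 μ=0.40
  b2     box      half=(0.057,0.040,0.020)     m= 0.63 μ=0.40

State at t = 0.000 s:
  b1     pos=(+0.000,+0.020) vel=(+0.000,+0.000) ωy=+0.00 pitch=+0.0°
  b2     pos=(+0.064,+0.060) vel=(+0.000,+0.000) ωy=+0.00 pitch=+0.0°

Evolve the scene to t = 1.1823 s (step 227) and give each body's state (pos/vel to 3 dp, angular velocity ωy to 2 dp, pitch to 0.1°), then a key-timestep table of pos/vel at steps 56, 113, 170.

State at t = 1.1823 s:
  b1     pos=(-0.002,+0.020) vel=(-0.002,+0.000) ωy=+0.00 pitch=+0.0°
  b2     pos=(+0.079,+0.051) vel=(+0.001,-0.002) ωy=-0.05 pitch=+37.5°

Key-timestep trajectory:
   step    t(s)  b1.x    b1.z    b1.vx   b1.vz   b2.x    b2.z    b2.vx   b2.vz 
     56  0.2917   -0.001  +0.020  -0.005  +0.002   +0.077  +0.052  -0.035  -0.009
    113  0.5885   -0.001  +0.020  -0.002  +0.000   +0.078  +0.052  +0.000  -0.001
    170  0.8854   -0.002  +0.020  -0.002  +0.000   +0.079  +0.051  +0.000  +0.002


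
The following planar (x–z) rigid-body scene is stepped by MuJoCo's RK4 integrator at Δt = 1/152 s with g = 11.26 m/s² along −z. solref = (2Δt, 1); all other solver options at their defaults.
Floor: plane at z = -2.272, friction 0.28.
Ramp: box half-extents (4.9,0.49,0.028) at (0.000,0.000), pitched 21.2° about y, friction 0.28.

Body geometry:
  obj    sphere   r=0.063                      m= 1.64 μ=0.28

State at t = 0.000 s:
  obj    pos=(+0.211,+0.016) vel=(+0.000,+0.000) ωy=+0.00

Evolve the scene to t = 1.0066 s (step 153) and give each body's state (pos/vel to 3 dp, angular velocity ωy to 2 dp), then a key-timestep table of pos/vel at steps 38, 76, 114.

State at t = 1.0066 s:
  obj    pos=(+1.585,-0.517) vel=(+2.730,-1.059) ωy=+46.46

Key-timestep trajectory:
   step    t(s)  obj.x    obj.z    obj.vx   obj.vz 
     38  0.2500   +0.296  -0.017  +0.678  -0.263
     76  0.5000   +0.550  -0.116  +1.356  -0.526
    114  0.7500   +0.974  -0.280  +2.034  -0.789


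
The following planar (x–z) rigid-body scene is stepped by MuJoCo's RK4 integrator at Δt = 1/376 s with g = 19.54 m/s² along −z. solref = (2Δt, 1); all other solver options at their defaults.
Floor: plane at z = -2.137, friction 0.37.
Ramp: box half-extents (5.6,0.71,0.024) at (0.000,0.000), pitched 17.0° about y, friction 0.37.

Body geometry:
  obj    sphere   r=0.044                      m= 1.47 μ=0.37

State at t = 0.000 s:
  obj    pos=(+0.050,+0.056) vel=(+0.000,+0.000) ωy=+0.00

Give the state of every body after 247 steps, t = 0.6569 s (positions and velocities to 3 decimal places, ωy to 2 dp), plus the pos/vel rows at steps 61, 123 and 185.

State at t = 0.6569 s:
  obj    pos=(+0.892,-0.202) vel=(+2.564,-0.784) ωy=+60.92

Key-timestep trajectory:
   step    t(s)  obj.x    obj.z    obj.vx   obj.vz 
     61  0.1622   +0.101  +0.040  +0.633  -0.194
    123  0.3271   +0.259  -0.008  +1.277  -0.390
    185  0.4920   +0.522  -0.089  +1.920  -0.587


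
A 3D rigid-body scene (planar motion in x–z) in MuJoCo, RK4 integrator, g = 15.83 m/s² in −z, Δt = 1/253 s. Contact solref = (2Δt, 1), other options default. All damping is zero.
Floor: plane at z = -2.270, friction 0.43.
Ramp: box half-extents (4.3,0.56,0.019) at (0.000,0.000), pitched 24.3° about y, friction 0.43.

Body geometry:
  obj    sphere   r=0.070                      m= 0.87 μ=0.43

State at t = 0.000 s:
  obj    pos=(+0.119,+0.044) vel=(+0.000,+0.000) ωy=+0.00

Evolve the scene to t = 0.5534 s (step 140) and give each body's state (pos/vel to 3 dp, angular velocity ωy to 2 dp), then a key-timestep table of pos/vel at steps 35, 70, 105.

State at t = 0.5534 s:
  obj    pos=(+0.768,-0.249) vel=(+2.347,-1.060) ωy=+36.77

Key-timestep trajectory:
   step    t(s)  obj.x    obj.z    obj.vx   obj.vz 
     35  0.1383   +0.160  +0.026  +0.587  -0.265
     70  0.2767   +0.281  -0.029  +1.174  -0.530
    105  0.4150   +0.484  -0.121  +1.760  -0.795


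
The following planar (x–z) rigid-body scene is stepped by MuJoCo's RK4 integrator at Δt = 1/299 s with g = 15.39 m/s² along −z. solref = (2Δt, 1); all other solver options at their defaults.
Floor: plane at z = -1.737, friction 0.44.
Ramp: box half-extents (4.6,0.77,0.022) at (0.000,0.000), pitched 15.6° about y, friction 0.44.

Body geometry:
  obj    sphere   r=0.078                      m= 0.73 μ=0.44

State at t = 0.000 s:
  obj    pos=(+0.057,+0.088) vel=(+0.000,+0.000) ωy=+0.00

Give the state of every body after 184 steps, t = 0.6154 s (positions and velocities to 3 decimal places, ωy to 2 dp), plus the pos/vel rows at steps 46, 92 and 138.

State at t = 0.6154 s:
  obj    pos=(+0.596,-0.063) vel=(+1.752,-0.489) ωy=+23.32

Key-timestep trajectory:
   step    t(s)  obj.x    obj.z    obj.vx   obj.vz 
     46  0.1538   +0.091  +0.078  +0.438  -0.122
     92  0.3077   +0.192  +0.050  +0.876  -0.245
    138  0.4615   +0.360  +0.003  +1.314  -0.367


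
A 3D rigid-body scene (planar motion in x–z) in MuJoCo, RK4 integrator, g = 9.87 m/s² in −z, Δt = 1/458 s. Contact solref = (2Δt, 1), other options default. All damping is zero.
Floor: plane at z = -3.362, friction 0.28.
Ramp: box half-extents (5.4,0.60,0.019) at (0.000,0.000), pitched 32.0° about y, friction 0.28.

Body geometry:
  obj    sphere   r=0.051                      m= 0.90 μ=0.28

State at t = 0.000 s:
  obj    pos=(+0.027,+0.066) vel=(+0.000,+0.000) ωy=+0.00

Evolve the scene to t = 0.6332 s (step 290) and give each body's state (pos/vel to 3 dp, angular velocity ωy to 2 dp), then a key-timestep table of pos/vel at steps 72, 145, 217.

State at t = 0.6332 s:
  obj    pos=(+0.662,-0.331) vel=(+2.006,-1.254) ωy=+46.38

Key-timestep trajectory:
   step    t(s)  obj.x    obj.z    obj.vx   obj.vz 
     72  0.1572   +0.066  +0.041  +0.498  -0.311
    145  0.3166   +0.186  -0.034  +1.003  -0.627
    217  0.4738   +0.383  -0.157  +1.501  -0.938


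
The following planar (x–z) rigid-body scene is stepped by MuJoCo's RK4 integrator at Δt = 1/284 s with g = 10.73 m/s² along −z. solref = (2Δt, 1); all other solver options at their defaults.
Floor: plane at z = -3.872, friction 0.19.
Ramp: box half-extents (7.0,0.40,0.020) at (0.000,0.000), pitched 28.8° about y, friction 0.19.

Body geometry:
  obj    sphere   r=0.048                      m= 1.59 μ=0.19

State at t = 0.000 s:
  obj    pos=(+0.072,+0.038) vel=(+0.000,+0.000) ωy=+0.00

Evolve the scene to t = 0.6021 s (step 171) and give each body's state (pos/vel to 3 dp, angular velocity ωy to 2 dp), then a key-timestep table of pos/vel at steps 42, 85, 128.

State at t = 0.6021 s:
  obj    pos=(+0.659,-0.285) vel=(+1.948,-1.071) ωy=+46.30

Key-timestep trajectory:
   step    t(s)  obj.x    obj.z    obj.vx   obj.vz 
     42  0.1479   +0.107  +0.019  +0.479  -0.263
     85  0.2993   +0.217  -0.042  +0.969  -0.533
    128  0.4507   +0.401  -0.143  +1.459  -0.802


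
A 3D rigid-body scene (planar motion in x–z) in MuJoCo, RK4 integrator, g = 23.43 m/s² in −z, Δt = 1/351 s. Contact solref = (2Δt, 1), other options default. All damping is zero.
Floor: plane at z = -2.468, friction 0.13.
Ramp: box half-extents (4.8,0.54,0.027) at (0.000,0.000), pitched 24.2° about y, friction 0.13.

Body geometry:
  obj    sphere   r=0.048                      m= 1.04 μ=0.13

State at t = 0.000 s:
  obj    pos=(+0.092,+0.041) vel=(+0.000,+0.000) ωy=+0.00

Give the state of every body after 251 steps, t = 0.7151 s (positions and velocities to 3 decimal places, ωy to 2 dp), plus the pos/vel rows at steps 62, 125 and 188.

State at t = 0.7151 s:
  obj    pos=(+1.692,-0.678) vel=(+4.475,-2.011) ωy=+102.18

Key-timestep trajectory:
   step    t(s)  obj.x    obj.z    obj.vx   obj.vz 
     62  0.1766   +0.190  -0.003  +1.106  -0.497
    125  0.3561   +0.489  -0.138  +2.229  -1.002
    188  0.5356   +0.990  -0.363  +3.352  -1.506


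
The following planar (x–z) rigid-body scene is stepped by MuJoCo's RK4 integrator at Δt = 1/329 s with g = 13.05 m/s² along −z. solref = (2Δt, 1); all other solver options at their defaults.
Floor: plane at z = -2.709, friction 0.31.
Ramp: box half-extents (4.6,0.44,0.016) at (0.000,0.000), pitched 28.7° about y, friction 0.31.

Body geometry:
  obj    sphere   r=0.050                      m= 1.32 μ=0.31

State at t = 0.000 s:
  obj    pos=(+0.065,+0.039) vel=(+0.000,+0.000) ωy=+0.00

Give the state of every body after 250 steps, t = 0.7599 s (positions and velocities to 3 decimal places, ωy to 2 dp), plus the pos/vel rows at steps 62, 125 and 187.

State at t = 0.7599 s:
  obj    pos=(+1.199,-0.581) vel=(+2.984,-1.633) ωy=+68.02

Key-timestep trajectory:
   step    t(s)  obj.x    obj.z    obj.vx   obj.vz 
     62  0.1884   +0.135  +0.001  +0.740  -0.405
    125  0.3799   +0.349  -0.116  +1.492  -0.817
    187  0.5684   +0.700  -0.308  +2.232  -1.222


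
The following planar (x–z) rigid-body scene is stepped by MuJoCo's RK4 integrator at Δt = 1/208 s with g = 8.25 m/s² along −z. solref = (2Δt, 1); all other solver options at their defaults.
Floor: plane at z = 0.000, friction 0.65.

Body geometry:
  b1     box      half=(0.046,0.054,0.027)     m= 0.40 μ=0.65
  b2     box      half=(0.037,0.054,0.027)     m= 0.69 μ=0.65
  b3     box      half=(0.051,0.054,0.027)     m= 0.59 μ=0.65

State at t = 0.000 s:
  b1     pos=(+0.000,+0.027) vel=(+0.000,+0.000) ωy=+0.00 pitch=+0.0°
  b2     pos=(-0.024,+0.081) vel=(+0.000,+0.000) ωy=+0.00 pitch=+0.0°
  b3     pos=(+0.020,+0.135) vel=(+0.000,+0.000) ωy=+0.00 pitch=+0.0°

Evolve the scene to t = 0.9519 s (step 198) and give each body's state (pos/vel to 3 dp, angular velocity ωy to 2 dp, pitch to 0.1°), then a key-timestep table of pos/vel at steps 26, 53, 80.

State at t = 0.9519 s:
  b1     pos=(+0.000,+0.027) vel=(+0.000,+0.000) ωy=+0.00 pitch=+0.0°
  b2     pos=(-0.024,+0.081) vel=(+0.000,+0.000) ωy=+0.00 pitch=+0.0°
  b3     pos=(+0.140,+0.027) vel=(+0.000,+0.000) ωy=+0.00 pitch=+180.0°

Key-timestep trajectory:
   step    t(s)  b1.x    b1.z    b1.vx   b1.vz   b2.x    b2.z    b2.vx   b2.vz   b3.x    b3.z    b3.vx   b3.vz 
     26  0.1250   +0.000  +0.027  +0.000  +0.000   -0.024  +0.081  -0.001  +0.000   +0.027  +0.132  +0.125  -0.069
     53  0.2548   +0.000  +0.027  +0.000  +0.000   -0.024  +0.081  -0.001  +0.000   +0.052  +0.111  +0.293  -0.028
     80  0.3846   +0.000  +0.027  +0.000  +0.000   -0.024  +0.081  +0.000  +0.000   +0.099  +0.077  +0.394  -0.629


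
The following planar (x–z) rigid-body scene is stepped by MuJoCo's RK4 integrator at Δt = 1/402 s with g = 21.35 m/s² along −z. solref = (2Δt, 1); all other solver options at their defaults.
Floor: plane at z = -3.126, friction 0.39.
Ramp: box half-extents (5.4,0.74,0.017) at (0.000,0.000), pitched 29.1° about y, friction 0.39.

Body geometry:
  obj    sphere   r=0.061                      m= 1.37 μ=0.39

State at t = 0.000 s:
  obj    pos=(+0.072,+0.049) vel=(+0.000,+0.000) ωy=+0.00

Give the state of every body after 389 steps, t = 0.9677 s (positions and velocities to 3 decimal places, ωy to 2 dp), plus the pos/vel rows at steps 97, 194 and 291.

State at t = 0.9677 s:
  obj    pos=(+3.106,-1.640) vel=(+6.271,-3.490) ωy=+117.64

Key-timestep trajectory:
   step    t(s)  obj.x    obj.z    obj.vx   obj.vz 
     97  0.2413   +0.261  -0.056  +1.564  -0.870
    194  0.4826   +0.827  -0.371  +3.128  -1.741
    291  0.7239   +1.770  -0.896  +4.691  -2.611


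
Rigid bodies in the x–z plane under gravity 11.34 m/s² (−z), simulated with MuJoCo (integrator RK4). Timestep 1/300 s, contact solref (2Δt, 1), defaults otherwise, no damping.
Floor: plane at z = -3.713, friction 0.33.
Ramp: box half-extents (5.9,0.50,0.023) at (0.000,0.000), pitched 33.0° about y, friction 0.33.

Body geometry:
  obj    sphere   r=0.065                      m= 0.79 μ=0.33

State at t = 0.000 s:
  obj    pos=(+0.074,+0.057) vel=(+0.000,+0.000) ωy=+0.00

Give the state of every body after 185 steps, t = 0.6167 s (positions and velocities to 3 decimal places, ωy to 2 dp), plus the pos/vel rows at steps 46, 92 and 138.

State at t = 0.6167 s:
  obj    pos=(+0.778,-0.400) vel=(+2.282,-1.482) ωy=+41.84

Key-timestep trajectory:
   step    t(s)  obj.x    obj.z    obj.vx   obj.vz 
     46  0.1533   +0.118  +0.029  +0.567  -0.369
     92  0.3067   +0.248  -0.056  +1.135  -0.737
    138  0.4600   +0.466  -0.197  +1.702  -1.105


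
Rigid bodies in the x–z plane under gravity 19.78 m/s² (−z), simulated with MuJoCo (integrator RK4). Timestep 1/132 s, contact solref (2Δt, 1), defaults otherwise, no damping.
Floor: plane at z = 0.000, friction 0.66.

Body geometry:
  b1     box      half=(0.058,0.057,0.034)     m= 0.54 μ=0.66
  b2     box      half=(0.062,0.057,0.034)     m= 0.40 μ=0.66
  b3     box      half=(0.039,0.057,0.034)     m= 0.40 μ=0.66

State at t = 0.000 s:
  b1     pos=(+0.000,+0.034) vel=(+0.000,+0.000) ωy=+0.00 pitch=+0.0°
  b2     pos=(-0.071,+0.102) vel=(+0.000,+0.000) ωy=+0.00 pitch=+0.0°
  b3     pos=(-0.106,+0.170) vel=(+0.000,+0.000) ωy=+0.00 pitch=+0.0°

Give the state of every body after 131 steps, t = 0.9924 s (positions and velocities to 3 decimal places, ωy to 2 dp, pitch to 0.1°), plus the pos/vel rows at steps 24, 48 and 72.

State at t = 0.9924 s:
  b1     pos=(+0.000,+0.034) vel=(+0.000,+0.000) ωy=+0.00 pitch=+0.0°
  b2     pos=(-0.127,+0.062) vel=(+0.000,+0.000) ωy=+0.00 pitch=-90.0°
  b3     pos=(-0.214,+0.039) vel=(+0.000,+0.000) ωy=+0.00 pitch=-90.0°

Key-timestep trajectory:
   step    t(s)  b1.x    b1.z    b1.vx   b1.vz   b2.x    b2.z    b2.vx   b2.vz   b3.x    b3.z    b3.vx   b3.vz 
     24  0.1818   +0.000  +0.034  +0.000  +0.000   -0.112  +0.065  -0.538  +0.010   -0.206  +0.036  -1.084  -0.458
     48  0.3636   +0.000  +0.034  +0.000  +0.000   -0.151  +0.070  +0.221  -0.030   -0.221  +0.044  +0.106  -0.054
     72  0.5455   +0.000  +0.034  +0.000  +0.000   -0.129  +0.062  -0.150  +0.020   -0.214  +0.039  +0.000  +0.000


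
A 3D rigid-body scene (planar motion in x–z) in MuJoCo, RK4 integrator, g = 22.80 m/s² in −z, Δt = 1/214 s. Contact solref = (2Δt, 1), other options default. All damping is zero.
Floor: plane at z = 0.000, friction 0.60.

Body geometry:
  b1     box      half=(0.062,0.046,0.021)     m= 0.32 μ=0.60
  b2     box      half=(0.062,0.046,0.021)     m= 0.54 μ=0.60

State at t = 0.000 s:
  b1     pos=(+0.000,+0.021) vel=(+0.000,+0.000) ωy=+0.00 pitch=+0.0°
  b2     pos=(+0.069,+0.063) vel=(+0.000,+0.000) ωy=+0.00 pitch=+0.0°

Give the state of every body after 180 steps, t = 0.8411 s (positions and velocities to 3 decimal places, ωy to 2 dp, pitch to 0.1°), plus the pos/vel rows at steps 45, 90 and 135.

State at t = 0.8411 s:
  b1     pos=(-0.001,+0.021) vel=(-0.001,+0.000) ωy=+0.00 pitch=+0.0°
  b2     pos=(+0.080,+0.054) vel=(+0.001,-0.001) ωy=-0.03 pitch=+37.0°

Key-timestep trajectory:
   step    t(s)  b1.x    b1.z    b1.vx   b1.vz   b2.x    b2.z    b2.vx   b2.vz 
     45  0.2103   +0.000  +0.021  -0.004  +0.001   +0.079  +0.055  -0.005  +0.012
     90  0.4206   -0.001  +0.021  -0.001  +0.000   +0.079  +0.055  +0.001  -0.001
    135  0.6308   -0.001  +0.021  -0.001  +0.000   +0.080  +0.054  +0.001  -0.001


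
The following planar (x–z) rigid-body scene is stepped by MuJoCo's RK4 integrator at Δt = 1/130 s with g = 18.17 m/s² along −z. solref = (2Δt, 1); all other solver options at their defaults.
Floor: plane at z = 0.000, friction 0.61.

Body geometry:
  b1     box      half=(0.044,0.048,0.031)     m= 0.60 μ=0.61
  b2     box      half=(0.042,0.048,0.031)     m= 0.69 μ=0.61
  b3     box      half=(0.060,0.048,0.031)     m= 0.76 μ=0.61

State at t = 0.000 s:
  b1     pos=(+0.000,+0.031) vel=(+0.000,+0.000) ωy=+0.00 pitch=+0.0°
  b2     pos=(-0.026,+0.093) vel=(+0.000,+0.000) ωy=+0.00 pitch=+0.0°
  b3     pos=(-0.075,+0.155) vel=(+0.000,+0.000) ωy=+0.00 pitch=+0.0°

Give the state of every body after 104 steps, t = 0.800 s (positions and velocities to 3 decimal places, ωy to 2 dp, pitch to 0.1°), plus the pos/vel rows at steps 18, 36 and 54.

State at t = 0.800 s:
  b1     pos=(+0.000,+0.031) vel=(+0.000,+0.000) ωy=+0.00 pitch=+0.0°
  b2     pos=(-0.026,+0.093) vel=(+0.000,+0.000) ωy=+0.00 pitch=-0.1°
  b3     pos=(-0.111,+0.060) vel=(+0.000,+0.000) ωy=+0.00 pitch=-90.0°

Key-timestep trajectory:
   step    t(s)  b1.x    b1.z    b1.vx   b1.vz   b2.x    b2.z    b2.vx   b2.vz   b3.x    b3.z    b3.vx   b3.vz 
     18  0.1385   +0.000  +0.031  +0.000  +0.000   -0.028  +0.094  -0.006  +0.004   -0.095  +0.144  -0.293  -0.290
     36  0.2769   +0.000  +0.031  +0.000  +0.000   -0.026  +0.093  -0.002  +0.001   -0.119  +0.060  +0.191  +0.066
     54  0.4154   +0.000  +0.031  +0.000  +0.000   -0.026  +0.093  +0.000  +0.000   -0.114  +0.060  -0.031  +0.039


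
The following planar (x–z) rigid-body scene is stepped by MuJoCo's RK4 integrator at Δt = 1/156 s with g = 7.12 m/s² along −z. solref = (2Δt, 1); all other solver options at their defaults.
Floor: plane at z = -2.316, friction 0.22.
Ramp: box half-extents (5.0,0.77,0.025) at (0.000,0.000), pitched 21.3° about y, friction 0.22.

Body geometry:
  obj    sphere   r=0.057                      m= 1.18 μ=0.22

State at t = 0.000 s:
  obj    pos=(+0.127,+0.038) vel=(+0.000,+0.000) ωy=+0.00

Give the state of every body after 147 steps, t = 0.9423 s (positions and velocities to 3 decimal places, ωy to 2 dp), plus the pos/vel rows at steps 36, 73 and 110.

State at t = 0.9423 s:
  obj    pos=(+0.891,-0.260) vel=(+1.622,-0.632) ωy=+30.53

Key-timestep trajectory:
   step    t(s)  obj.x    obj.z    obj.vx   obj.vz 
     36  0.2308   +0.173  +0.021  +0.397  -0.155
     73  0.4679   +0.316  -0.035  +0.806  -0.314
    110  0.7051   +0.555  -0.128  +1.214  -0.473


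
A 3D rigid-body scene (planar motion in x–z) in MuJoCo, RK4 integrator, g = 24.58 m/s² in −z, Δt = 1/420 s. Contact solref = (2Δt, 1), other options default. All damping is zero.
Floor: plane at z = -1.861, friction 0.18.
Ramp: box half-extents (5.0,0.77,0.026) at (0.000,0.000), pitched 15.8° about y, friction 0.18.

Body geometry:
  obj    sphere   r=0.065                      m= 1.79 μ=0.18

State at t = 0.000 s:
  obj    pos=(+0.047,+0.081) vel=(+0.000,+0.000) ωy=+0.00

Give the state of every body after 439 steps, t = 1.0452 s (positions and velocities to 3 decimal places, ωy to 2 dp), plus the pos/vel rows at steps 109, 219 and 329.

State at t = 1.0452 s:
  obj    pos=(+2.560,-0.630) vel=(+4.808,-1.361) ωy=+76.87

Key-timestep trajectory:
   step    t(s)  obj.x    obj.z    obj.vx   obj.vz 
    109  0.2595   +0.202  +0.037  +1.194  -0.338
    219  0.5214   +0.672  -0.096  +2.399  -0.679
    329  0.7833   +1.458  -0.318  +3.603  -1.020


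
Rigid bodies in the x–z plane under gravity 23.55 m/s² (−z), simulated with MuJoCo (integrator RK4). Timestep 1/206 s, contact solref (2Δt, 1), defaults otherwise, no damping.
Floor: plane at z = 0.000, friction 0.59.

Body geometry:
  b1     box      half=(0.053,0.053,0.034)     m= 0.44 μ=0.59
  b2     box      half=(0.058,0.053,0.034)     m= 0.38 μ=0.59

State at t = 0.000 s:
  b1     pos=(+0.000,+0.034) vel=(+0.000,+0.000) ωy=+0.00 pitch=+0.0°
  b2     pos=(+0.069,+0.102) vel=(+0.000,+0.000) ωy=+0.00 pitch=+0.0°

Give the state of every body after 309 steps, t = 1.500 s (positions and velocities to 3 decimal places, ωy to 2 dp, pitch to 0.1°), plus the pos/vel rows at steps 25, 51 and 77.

State at t = 1.500 s:
  b1     pos=(+0.000,+0.034) vel=(+0.000,+0.000) ωy=+0.00 pitch=+0.0°
  b2     pos=(+0.127,+0.058) vel=(+0.000,+0.000) ωy=+0.00 pitch=+90.0°

Key-timestep trajectory:
   step    t(s)  b1.x    b1.z    b1.vx   b1.vz   b2.x    b2.z    b2.vx   b2.vz 
     25  0.1214   +0.000  +0.034  +0.000  +0.000   +0.097  +0.063  +0.480  -0.197
     51  0.2476   +0.000  +0.034  +0.000  +0.000   +0.142  +0.064  -0.005  -0.001
     77  0.3738   +0.000  +0.034  +0.000  +0.000   +0.124  +0.059  +0.133  -0.063


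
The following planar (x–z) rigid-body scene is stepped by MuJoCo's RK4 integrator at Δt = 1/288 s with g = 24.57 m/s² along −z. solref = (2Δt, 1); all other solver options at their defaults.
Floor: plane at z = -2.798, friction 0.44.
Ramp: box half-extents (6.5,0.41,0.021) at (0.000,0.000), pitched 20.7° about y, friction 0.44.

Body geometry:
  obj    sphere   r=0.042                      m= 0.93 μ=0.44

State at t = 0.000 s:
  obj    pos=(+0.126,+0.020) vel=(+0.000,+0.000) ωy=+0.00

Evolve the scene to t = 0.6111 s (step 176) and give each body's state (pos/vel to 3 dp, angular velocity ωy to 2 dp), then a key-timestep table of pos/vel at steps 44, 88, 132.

State at t = 0.6111 s:
  obj    pos=(+1.210,-0.390) vel=(+3.546,-1.340) ωy=+90.25

Key-timestep trajectory:
   step    t(s)  obj.x    obj.z    obj.vx   obj.vz 
     44  0.1528   +0.194  -0.006  +0.887  -0.335
     88  0.3056   +0.397  -0.083  +1.773  -0.670
    132  0.4583   +0.736  -0.211  +2.660  -1.005


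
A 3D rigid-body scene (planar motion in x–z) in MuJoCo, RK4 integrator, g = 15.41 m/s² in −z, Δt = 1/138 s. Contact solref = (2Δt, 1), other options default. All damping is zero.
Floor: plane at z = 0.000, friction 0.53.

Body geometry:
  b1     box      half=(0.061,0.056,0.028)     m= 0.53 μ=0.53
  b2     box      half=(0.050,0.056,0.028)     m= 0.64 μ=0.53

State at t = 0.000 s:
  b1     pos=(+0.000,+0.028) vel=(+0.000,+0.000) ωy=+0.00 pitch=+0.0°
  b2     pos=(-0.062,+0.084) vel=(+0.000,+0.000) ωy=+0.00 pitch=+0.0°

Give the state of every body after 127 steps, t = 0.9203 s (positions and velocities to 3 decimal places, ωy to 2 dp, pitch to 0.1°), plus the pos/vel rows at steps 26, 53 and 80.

State at t = 0.9203 s:
  b1     pos=(+0.000,+0.028) vel=(+0.000,+0.000) ωy=+0.00 pitch=+0.0°
  b2     pos=(-0.189,+0.028) vel=(+0.000,+0.000) ωy=+0.00 pitch=+180.0°

Key-timestep trajectory:
   step    t(s)  b1.x    b1.z    b1.vx   b1.vz   b2.x    b2.z    b2.vx   b2.vz 
     26  0.1884   +0.000  +0.028  +0.000  +0.000   -0.070  +0.083  -0.125  -0.038
     53  0.3841   +0.000  +0.028  +0.000  +0.000   -0.126  +0.056  -0.199  +0.052
     80  0.5797   +0.000  +0.028  +0.000  +0.000   -0.163  +0.051  -0.360  -0.217


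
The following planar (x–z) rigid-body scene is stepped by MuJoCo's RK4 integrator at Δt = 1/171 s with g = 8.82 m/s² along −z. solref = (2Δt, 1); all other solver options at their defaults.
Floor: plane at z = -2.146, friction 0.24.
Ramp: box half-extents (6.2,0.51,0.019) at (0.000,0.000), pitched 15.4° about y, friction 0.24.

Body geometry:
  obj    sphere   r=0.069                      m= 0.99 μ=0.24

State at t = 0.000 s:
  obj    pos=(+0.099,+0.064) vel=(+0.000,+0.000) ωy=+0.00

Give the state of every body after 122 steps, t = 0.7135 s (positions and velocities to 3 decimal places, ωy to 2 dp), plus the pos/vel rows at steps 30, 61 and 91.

State at t = 0.7135 s:
  obj    pos=(+0.510,-0.049) vel=(+1.151,-0.317) ωy=+17.29

Key-timestep trajectory:
   step    t(s)  obj.x    obj.z    obj.vx   obj.vz 
     30  0.1754   +0.124  +0.057  +0.283  -0.078
     61  0.3567   +0.202  +0.036  +0.575  -0.159
     91  0.5322   +0.327  +0.001  +0.858  -0.236


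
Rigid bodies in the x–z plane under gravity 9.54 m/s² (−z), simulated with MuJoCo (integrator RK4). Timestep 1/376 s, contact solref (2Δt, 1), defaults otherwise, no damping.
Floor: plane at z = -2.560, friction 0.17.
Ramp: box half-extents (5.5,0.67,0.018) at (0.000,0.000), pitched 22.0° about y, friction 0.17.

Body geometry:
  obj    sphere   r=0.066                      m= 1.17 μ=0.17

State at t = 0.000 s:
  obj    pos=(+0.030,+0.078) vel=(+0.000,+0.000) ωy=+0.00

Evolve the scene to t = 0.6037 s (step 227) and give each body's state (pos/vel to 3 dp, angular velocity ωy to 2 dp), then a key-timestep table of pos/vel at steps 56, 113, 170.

State at t = 0.6037 s:
  obj    pos=(+0.462,-0.096) vel=(+1.429,-0.577) ωy=+23.34

Key-timestep trajectory:
   step    t(s)  obj.x    obj.z    obj.vx   obj.vz 
     56  0.1489   +0.056  +0.068  +0.353  -0.142
    113  0.3005   +0.137  +0.035  +0.711  -0.287
    170  0.4521   +0.272  -0.019  +1.070  -0.432


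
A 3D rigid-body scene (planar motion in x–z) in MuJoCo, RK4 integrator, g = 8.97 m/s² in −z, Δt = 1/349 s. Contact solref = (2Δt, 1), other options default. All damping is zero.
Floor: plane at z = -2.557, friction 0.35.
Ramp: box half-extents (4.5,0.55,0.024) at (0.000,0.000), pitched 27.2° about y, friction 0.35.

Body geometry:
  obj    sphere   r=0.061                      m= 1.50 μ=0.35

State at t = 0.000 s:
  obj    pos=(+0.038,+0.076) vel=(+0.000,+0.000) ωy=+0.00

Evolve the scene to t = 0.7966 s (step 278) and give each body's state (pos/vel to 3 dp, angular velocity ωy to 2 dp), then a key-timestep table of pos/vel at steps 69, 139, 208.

State at t = 0.7966 s:
  obj    pos=(+0.864,-0.349) vel=(+2.075,-1.066) ωy=+38.24

Key-timestep trajectory:
   step    t(s)  obj.x    obj.z    obj.vx   obj.vz 
     69  0.1977   +0.089  +0.050  +0.515  -0.265
    139  0.3983   +0.245  -0.030  +1.038  -0.533
    208  0.5960   +0.501  -0.162  +1.553  -0.798


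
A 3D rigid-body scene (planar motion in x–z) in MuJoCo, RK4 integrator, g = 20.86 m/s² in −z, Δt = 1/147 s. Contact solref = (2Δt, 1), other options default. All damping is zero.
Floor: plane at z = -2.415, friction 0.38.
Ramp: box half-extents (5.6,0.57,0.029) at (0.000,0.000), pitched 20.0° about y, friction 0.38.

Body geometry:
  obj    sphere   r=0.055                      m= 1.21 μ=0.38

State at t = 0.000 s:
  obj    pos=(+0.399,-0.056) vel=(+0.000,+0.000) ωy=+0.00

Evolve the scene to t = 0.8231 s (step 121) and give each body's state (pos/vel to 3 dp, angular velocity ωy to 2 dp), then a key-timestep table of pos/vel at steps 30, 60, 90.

State at t = 0.8231 s:
  obj    pos=(+2.021,-0.646) vel=(+3.941,-1.435) ωy=+76.26

Key-timestep trajectory:
   step    t(s)  obj.x    obj.z    obj.vx   obj.vz 
     30  0.2041   +0.499  -0.092  +0.978  -0.356
     60  0.4082   +0.798  -0.201  +1.955  -0.711
     90  0.6122   +1.297  -0.383  +2.932  -1.067


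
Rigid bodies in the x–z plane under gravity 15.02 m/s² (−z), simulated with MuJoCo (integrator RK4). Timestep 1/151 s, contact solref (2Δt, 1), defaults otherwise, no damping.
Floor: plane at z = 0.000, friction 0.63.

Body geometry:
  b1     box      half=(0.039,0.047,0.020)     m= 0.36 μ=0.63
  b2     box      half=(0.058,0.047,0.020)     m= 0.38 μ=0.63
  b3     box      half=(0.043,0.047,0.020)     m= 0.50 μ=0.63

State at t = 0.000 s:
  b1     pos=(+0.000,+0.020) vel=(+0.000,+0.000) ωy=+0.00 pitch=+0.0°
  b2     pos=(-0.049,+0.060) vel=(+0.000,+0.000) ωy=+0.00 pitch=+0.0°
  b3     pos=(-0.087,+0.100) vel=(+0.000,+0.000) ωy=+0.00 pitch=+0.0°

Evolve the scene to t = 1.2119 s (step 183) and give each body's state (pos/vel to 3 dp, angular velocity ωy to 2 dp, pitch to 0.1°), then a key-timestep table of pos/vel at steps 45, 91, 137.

State at t = 1.2119 s:
  b1     pos=(+0.001,+0.020) vel=(+0.001,+0.000) ωy=+0.00 pitch=+0.0°
  b2     pos=(-0.056,+0.051) vel=(-0.001,-0.001) ωy=+0.03 pitch=-37.7°
  b3     pos=(-0.223,+0.020) vel=(+0.000,+0.000) ωy=+0.00 pitch=+180.0°

Key-timestep trajectory:
   step    t(s)  b1.x    b1.z    b1.vx   b1.vz   b2.x    b2.z    b2.vx   b2.vz   b3.x    b3.z    b3.vx   b3.vz 
     45  0.2980   +0.000  +0.020  +0.000  +0.000   -0.084  +0.061  +0.001  +0.000   -0.203  +0.039  -0.472  -0.310
     91  0.6026   +0.000  +0.020  +0.001  +0.000   -0.056  +0.052  +0.059  -0.006   -0.223  +0.020  +0.000  +0.000
    137  0.9073   +0.001  +0.020  +0.001  +0.000   -0.056  +0.052  -0.001  -0.001   -0.223  +0.020  +0.000  +0.000


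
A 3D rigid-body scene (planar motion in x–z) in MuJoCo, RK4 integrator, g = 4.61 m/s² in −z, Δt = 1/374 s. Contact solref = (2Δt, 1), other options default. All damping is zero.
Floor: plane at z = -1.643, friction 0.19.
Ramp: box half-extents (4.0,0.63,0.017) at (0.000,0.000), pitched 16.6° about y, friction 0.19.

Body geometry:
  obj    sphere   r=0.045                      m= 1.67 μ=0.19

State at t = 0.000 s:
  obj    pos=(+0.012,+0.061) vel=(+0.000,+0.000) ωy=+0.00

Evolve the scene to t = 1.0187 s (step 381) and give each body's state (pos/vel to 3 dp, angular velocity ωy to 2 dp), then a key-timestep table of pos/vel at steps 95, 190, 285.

State at t = 1.0187 s:
  obj    pos=(+0.480,-0.078) vel=(+0.918,-0.274) ωy=+21.29

Key-timestep trajectory:
   step    t(s)  obj.x    obj.z    obj.vx   obj.vz 
     95  0.2540   +0.041  +0.052  +0.229  -0.068
    190  0.5080   +0.128  +0.026  +0.458  -0.137
    285  0.7620   +0.274  -0.017  +0.687  -0.205


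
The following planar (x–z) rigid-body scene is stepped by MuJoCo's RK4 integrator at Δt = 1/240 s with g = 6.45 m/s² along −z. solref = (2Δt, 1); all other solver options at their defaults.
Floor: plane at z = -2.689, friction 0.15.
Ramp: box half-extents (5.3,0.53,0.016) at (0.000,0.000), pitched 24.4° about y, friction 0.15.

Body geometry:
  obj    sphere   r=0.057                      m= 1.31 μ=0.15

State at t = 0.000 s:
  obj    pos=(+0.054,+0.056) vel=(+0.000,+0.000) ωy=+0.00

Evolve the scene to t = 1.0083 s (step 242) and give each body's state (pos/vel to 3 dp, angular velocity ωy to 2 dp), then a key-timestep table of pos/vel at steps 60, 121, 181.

State at t = 1.0083 s:
  obj    pos=(+0.935,-0.344) vel=(+1.748,-0.793) ωy=+33.66

Key-timestep trajectory:
   step    t(s)  obj.x    obj.z    obj.vx   obj.vz 
     60  0.2500   +0.108  +0.031  +0.433  -0.197
    121  0.5042   +0.274  -0.044  +0.874  -0.396
    181  0.7542   +0.547  -0.168  +1.307  -0.593


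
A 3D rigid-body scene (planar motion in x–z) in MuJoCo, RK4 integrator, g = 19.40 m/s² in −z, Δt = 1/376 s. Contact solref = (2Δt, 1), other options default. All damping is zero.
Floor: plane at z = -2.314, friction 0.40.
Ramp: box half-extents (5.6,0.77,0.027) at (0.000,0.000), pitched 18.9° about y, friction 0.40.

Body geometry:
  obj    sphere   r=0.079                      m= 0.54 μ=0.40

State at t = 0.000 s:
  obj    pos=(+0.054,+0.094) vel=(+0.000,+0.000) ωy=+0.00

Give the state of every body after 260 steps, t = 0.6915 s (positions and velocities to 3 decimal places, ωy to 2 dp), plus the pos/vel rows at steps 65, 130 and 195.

State at t = 0.6915 s:
  obj    pos=(+1.069,-0.254) vel=(+2.937,-1.005) ωy=+39.28

Key-timestep trajectory:
   step    t(s)  obj.x    obj.z    obj.vx   obj.vz 
     65  0.1729   +0.117  +0.072  +0.734  -0.251
    130  0.3457   +0.308  +0.007  +1.468  -0.503
    195  0.5186   +0.625  -0.102  +2.202  -0.754


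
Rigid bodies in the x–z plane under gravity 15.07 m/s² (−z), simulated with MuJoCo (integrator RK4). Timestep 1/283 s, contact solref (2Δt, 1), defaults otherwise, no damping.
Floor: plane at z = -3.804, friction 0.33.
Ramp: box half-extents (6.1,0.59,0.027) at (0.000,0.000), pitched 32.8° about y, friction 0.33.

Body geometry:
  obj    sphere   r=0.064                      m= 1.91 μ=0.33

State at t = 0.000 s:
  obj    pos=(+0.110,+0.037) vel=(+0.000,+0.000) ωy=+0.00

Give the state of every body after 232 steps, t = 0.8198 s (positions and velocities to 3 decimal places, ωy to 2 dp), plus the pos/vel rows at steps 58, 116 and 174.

State at t = 0.8198 s:
  obj    pos=(+1.757,-1.024) vel=(+4.018,-2.590) ωy=+74.68

Key-timestep trajectory:
   step    t(s)  obj.x    obj.z    obj.vx   obj.vz 
     58  0.2049   +0.213  -0.029  +1.005  -0.648
    116  0.4099   +0.522  -0.228  +2.009  -1.295
    174  0.6148   +1.037  -0.560  +3.014  -1.942
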